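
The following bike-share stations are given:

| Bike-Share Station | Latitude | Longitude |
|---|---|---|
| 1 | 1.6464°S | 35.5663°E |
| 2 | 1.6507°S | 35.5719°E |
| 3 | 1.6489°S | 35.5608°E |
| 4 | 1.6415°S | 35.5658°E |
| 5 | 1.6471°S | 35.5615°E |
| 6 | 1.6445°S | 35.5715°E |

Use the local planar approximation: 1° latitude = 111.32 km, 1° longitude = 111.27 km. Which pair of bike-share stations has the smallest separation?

Pairwise distances:
1–2: 0.7857 km
1–3: 0.6723 km
1–4: 0.5483 km
1–5: 0.5398 km
1–6: 0.6161 km
2–3: 1.2512 km
2–4: 1.2286 km
2–5: 1.2246 km
2–6: 0.6916 km
3–4: 0.9940 km
3–5: 0.2150 km
3–6: 1.2874 km
4–5: 0.7858 km
4–6: 0.7168 km
5–6: 1.1497 km
Closest pair: 3–5 at 0.2150 km.

3 and 5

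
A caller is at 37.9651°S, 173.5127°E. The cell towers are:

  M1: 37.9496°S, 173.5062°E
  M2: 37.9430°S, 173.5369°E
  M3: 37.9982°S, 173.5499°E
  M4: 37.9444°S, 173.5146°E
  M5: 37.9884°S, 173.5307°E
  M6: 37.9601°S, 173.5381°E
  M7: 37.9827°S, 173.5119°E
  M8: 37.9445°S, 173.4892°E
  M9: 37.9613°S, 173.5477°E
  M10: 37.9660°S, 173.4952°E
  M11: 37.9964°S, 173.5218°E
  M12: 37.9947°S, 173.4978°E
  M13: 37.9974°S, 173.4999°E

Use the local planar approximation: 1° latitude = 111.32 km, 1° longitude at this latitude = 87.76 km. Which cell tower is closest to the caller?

Distances from 37.9651°S, 173.5127°E:
M1: 1.8173 km
M2: 3.2501 km
M3: 4.9229 km
M4: 2.3103 km
M5: 3.0369 km
M6: 2.2975 km
M7: 1.9605 km
M8: 3.0842 km
M9: 3.1006 km
M10: 1.5391 km
M11: 3.5747 km
M12: 3.5451 km
M13: 3.7670 km
Minimum: M10 at 1.5391 km.

M10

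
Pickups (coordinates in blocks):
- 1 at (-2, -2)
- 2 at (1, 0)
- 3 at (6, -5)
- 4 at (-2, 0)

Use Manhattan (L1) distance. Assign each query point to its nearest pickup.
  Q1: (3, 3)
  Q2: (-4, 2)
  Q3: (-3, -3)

Q1 at (3, 3):
  1: |-5| + |-5| = 5 + 5 = 10 blocks
  2: |-2| + |-3| = 2 + 3 = 5 blocks
  3: |3| + |-8| = 3 + 8 = 11 blocks
  4: |-5| + |-3| = 5 + 3 = 8 blocks
  → nearest: 2 (5 blocks)
Q2 at (-4, 2):
  1: |2| + |-4| = 2 + 4 = 6 blocks
  2: |5| + |-2| = 5 + 2 = 7 blocks
  3: |10| + |-7| = 10 + 7 = 17 blocks
  4: |2| + |-2| = 2 + 2 = 4 blocks
  → nearest: 4 (4 blocks)
Q3 at (-3, -3):
  1: |1| + |1| = 1 + 1 = 2 blocks
  2: |4| + |3| = 4 + 3 = 7 blocks
  3: |9| + |-2| = 9 + 2 = 11 blocks
  4: |1| + |3| = 1 + 3 = 4 blocks
  → nearest: 1 (2 blocks)

Q1→2; Q2→4; Q3→1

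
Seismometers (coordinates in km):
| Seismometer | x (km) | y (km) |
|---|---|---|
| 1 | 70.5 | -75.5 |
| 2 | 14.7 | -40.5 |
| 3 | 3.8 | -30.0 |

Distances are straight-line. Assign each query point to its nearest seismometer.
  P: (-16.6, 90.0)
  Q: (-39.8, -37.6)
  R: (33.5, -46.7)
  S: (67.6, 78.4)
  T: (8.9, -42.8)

P→3; Q→3; R→2; S→3; T→2

P at (-16.6, 90.0):
  1: √((87.1)² + (-165.5)²) = √(7586.410 + 27390.250) = 187.0 km
  2: √((31.3)² + (-130.5)²) = √(979.690 + 17030.250) = 134.2 km
  3: √((20.4)² + (-120.0)²) = √(416.160 + 14400.000) = 121.7 km
  → nearest: 3 (121.7 km)
Q at (-39.8, -37.6):
  1: √((110.3)² + (-37.9)²) = √(12166.090 + 1436.410) = 116.6 km
  2: √((54.5)² + (-2.9)²) = √(2970.250 + 8.410) = 54.6 km
  3: √((43.6)² + (7.6)²) = √(1900.960 + 57.760) = 44.3 km
  → nearest: 3 (44.3 km)
R at (33.5, -46.7):
  1: √((37.0)² + (-28.8)²) = √(1369.000 + 829.440) = 46.9 km
  2: √((-18.8)² + (6.2)²) = √(353.440 + 38.440) = 19.8 km
  3: √((-29.7)² + (16.7)²) = √(882.090 + 278.890) = 34.1 km
  → nearest: 2 (19.8 km)
S at (67.6, 78.4):
  1: √((2.9)² + (-153.9)²) = √(8.410 + 23685.210) = 153.9 km
  2: √((-52.9)² + (-118.9)²) = √(2798.410 + 14137.210) = 130.1 km
  3: √((-63.8)² + (-108.4)²) = √(4070.440 + 11750.560) = 125.8 km
  → nearest: 3 (125.8 km)
T at (8.9, -42.8):
  1: √((61.6)² + (-32.7)²) = √(3794.560 + 1069.290) = 69.7 km
  2: √((5.8)² + (2.3)²) = √(33.640 + 5.290) = 6.2 km
  3: √((-5.1)² + (12.8)²) = √(26.010 + 163.840) = 13.8 km
  → nearest: 2 (6.2 km)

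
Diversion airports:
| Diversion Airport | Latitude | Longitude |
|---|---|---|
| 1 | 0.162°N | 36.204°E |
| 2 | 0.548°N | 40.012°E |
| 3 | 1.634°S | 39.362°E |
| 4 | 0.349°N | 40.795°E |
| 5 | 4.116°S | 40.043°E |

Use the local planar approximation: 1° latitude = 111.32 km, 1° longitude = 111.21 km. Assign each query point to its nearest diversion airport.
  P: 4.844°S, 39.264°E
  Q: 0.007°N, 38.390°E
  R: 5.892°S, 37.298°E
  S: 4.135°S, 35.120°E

P at 4.844°S, 39.264°E:
  1: 652.957 km
  2: 605.974 km
  3: 357.503 km
  4: 602.637 km
  5: 118.629 km
  → nearest: 5 (118.629 km)
Q at 0.007°N, 38.390°E:
  1: 243.717 km
  2: 190.171 km
  3: 212.262 km
  4: 270.156 km
  5: 494.418 km
  → nearest: 2 (190.171 km)
R at 5.892°S, 37.298°E:
  1: 684.825 km
  2: 777.846 km
  3: 526.654 km
  4: 796.190 km
  5: 363.700 km
  → nearest: 5 (363.700 km)
S at 4.135°S, 35.120°E:
  1: 493.299 km
  2: 753.488 km
  3: 547.781 km
  4: 804.654 km
  5: 547.491 km
  → nearest: 1 (493.299 km)

P→5; Q→2; R→5; S→1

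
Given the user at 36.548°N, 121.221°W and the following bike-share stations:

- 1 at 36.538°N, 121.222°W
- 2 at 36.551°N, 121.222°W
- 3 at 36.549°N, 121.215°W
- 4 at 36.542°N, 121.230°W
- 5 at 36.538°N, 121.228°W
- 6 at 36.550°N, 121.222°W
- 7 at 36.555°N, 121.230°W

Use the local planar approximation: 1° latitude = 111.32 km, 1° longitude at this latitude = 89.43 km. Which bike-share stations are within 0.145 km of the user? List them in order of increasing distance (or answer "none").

none

Distances from 36.548°N, 121.221°W:
1: √((-0.010·111.32)² + (-0.001·89.43)²) = √(1.23921 + 0.00800) = 1.117 km
2: √((0.003·111.32)² + (-0.001·89.43)²) = √(0.11153 + 0.00800) = 0.346 km
3: √((0.001·111.32)² + (0.006·89.43)²) = √(0.01239 + 0.28792) = 0.548 km
4: √((-0.006·111.32)² + (-0.009·89.43)²) = √(0.44612 + 0.64782) = 1.046 km
5: √((-0.010·111.32)² + (-0.007·89.43)²) = √(1.23921 + 0.39189) = 1.277 km
6: √((0.002·111.32)² + (-0.001·89.43)²) = √(0.04957 + 0.00800) = 0.240 km
7: √((0.007·111.32)² + (-0.009·89.43)²) = √(0.60721 + 0.64782) = 1.120 km
Threshold 0.145 km: none within range.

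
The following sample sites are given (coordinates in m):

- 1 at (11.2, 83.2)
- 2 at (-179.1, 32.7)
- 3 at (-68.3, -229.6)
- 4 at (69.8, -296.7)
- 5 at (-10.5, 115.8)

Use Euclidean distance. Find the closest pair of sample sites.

1 and 5

Pairwise distances:
1–2: 196.9 m
1–3: 322.7 m
1–4: 384.4 m
1–5: 39.2 m
2–3: 284.7 m
2–4: 412.9 m
2–5: 188.0 m
3–4: 153.5 m
3–5: 350.2 m
4–5: 420.2 m
Closest pair: 1–5 at 39.2 m.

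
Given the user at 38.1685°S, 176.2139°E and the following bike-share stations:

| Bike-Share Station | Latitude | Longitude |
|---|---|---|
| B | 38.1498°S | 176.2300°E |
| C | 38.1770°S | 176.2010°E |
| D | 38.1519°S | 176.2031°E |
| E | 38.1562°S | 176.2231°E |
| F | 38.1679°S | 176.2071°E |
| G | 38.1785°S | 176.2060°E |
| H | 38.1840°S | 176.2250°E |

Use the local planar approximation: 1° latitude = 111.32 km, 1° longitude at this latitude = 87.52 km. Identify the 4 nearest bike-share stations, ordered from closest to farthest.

F, G, C, E

Distances from 38.1685°S, 176.2139°E:
B: √((0.0187·111.32)² + (0.0161·87.52)²) = √(4.333408 + 1.985484) = 2.5137 km
C: √((-0.0085·111.32)² + (-0.0129·87.52)²) = √(0.895332 + 1.274659) = 1.4731 km
D: √((0.0166·111.32)² + (-0.0108·87.52)²) = √(3.414779 + 0.893433) = 2.0756 km
E: √((0.0123·111.32)² + (0.0092·87.52)²) = √(1.874807 + 0.648321) = 1.5884 km
F: √((0.0006·111.32)² + (-0.0068·87.52)²) = √(0.004461 + 0.354187) = 0.5989 km
G: √((-0.0100·111.32)² + (-0.0079·87.52)²) = √(1.239214 + 0.478045) = 1.3104 km
H: √((-0.0155·111.32)² + (0.0111·87.52)²) = √(2.977212 + 0.943758) = 1.9801 km
Sorted: F (0.5989 km) < G (1.3104 km) < C (1.4731 km) < E (1.5884 km) < H (1.9801 km) < D (2.0756 km) < …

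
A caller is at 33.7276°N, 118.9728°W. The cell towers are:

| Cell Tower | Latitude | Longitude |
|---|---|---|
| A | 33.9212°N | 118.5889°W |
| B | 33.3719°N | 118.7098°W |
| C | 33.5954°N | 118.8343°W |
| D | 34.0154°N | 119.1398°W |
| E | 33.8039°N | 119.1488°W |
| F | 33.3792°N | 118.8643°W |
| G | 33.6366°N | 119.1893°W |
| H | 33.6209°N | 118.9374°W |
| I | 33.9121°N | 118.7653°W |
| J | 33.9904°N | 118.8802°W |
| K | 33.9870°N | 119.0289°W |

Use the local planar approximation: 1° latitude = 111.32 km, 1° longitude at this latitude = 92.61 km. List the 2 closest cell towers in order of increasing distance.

H, E

Distances from 33.7276°N, 118.9728°W:
A: √((0.1936·111.32)² + (0.3839·92.61)²) = √(464.469394 + 1264.014316) = 41.5750 km
B: √((-0.3557·111.32)² + (0.2630·92.61)²) = √(1567.884713 + 593.235682) = 46.4879 km
C: √((-0.1322·111.32)² + (0.1385·92.61)²) = √(216.575490 + 164.518717) = 19.5216 km
D: √((0.2878·111.32)² + (-0.1670·92.61)²) = √(1026.426780 + 239.193135) = 35.5756 km
E: √((0.0763·111.32)² + (-0.1760·92.61)²) = √(72.143211 + 265.669136) = 18.3797 km
F: √((-0.3484·111.32)² + (0.1085·92.61)²) = √(1504.189968 + 100.966022) = 40.0644 km
G: √((-0.0910·111.32)² + (-0.2165·92.61)²) = √(102.619331 + 402.005107) = 22.4638 km
H: √((-0.1067·111.32)² + (0.0354·92.61)²) = √(141.083178 + 10.747867) = 12.3220 km
I: √((0.1845·111.32)² + (0.2075·92.61)²) = √(421.831625 + 369.276755) = 28.1266 km
J: √((0.2628·111.32)² + (0.0926·92.61)²) = √(855.848940 + 73.542390) = 30.4859 km
K: √((0.2594·111.32)² + (-0.0561·92.61)²) = √(833.846939 + 26.992399) = 29.3401 km
Sorted: H (12.3220 km) < E (18.3797 km) < C (19.5216 km) < G (22.4638 km) < …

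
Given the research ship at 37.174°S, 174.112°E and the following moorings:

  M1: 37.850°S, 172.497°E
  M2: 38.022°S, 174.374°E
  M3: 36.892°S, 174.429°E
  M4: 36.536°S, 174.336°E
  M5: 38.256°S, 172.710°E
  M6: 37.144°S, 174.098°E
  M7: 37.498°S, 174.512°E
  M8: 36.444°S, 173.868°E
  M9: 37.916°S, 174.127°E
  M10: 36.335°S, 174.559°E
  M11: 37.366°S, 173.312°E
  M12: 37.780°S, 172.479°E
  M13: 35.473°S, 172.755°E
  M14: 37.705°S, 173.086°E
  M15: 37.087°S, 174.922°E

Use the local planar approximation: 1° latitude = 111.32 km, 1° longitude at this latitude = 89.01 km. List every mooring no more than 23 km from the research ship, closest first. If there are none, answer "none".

Distances from 37.174°S, 174.112°E:
M1: √((-0.676·111.32)² + (-1.615·89.01)²) = √(5662.91167 + 20664.39313) = 162.257 km
M2: √((-0.848·111.32)² + (0.262·89.01)²) = √(8911.23917 + 543.85132) = 97.237 km
M3: √((0.282·111.32)² + (0.317·89.01)²) = √(985.47273 + 796.15225) = 42.209 km
M4: √((0.638·111.32)² + (0.224·89.01)²) = √(5044.14721 + 397.53341) = 73.768 km
M5: √((-1.082·111.32)² + (-1.402·89.01)²) = √(14507.77852 + 15573.04826) = 173.438 km
M6: √((0.030·111.32)² + (-0.014·89.01)²) = √(11.15293 + 1.55286) = 3.565 km
M7: √((-0.324·111.32)² + (0.400·89.01)²) = √(1300.87754 + 1267.64482) = 50.681 km
M8: √((0.730·111.32)² + (-0.244·89.01)²) = √(6603.77268 + 471.69064) = 84.116 km
M9: √((-0.742·111.32)² + (0.015·89.01)²) = √(6822.66749 + 1.78263) = 82.610 km
M10: √((0.839·111.32)² + (0.447·89.01)²) = √(8723.08927 + 1583.04277) = 101.519 km
M11: √((-0.192·111.32)² + (-0.800·89.01)²) = √(456.82394 + 5070.57926) = 74.347 km
M12: √((-0.606·111.32)² + (-1.633·89.01)²) = √(4550.84081 + 21127.59054) = 160.245 km
M13: √((1.701·111.32)² + (-1.357·89.01)²) = √(35855.43721 + 14589.39549) = 224.599 km
M14: √((-0.531·111.32)² + (-1.026·89.01)²) = √(3494.10086 + 8340.12046) = 108.785 km
M15: √((0.087·111.32)² + (0.810·89.01)²) = √(93.79613 + 5198.13602) = 72.746 km
Threshold 23 km: M6 (3.565 km) is within range.

M6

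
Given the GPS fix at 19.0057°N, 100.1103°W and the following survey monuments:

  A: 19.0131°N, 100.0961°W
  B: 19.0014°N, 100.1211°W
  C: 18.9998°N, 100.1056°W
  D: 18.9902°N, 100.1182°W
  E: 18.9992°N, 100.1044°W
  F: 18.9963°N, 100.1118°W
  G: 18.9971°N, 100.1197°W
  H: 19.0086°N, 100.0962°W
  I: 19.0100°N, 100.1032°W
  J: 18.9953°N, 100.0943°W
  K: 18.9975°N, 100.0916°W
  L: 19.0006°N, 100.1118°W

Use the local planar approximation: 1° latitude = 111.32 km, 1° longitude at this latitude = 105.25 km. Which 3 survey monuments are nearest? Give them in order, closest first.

L, C, I

Distances from 19.0057°N, 100.1103°W:
A: √((0.0074·111.32)² + (0.0142·105.25)²) = √(0.678594 + 2.233680) = 1.7065 km
B: √((-0.0043·111.32)² + (-0.0108·105.25)²) = √(0.229131 + 1.292087) = 1.2334 km
C: √((-0.0059·111.32)² + (0.0047·105.25)²) = √(0.431370 + 0.244703) = 0.8222 km
D: √((-0.0155·111.32)² + (-0.0079·105.25)²) = √(2.977212 + 0.691351) = 1.9153 km
E: √((-0.0065·111.32)² + (0.0059·105.25)²) = √(0.523568 + 0.385610) = 0.9535 km
F: √((-0.0094·111.32)² + (-0.0015·105.25)²) = √(1.094970 + 0.024925) = 1.0583 km
G: √((-0.0086·111.32)² + (-0.0094·105.25)²) = √(0.916523 + 0.978813) = 1.3767 km
H: √((0.0029·111.32)² + (0.0141·105.25)²) = √(0.104218 + 2.202330) = 1.5187 km
I: √((0.0043·111.32)² + (0.0071·105.25)²) = √(0.229131 + 0.558420) = 0.8874 km
J: √((-0.0104·111.32)² + (0.0160·105.25)²) = √(1.340334 + 2.835856) = 2.0436 km
K: √((-0.0082·111.32)² + (0.0187·105.25)²) = √(0.833248 + 3.873713) = 2.1696 km
L: √((-0.0051·111.32)² + (-0.0015·105.25)²) = √(0.322320 + 0.024925) = 0.5893 km
Sorted: L (0.5893 km) < C (0.8222 km) < I (0.8874 km) < E (0.9535 km) < F (1.0583 km) < …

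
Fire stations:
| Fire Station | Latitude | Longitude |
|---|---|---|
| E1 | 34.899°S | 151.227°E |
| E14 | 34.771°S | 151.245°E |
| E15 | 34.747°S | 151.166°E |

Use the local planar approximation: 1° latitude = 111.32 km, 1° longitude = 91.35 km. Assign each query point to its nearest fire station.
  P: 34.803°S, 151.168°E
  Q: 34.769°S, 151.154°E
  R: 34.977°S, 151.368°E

P at 34.803°S, 151.168°E:
  E1: 11.969 km
  E14: 7.885 km
  E15: 6.237 km
  → nearest: E15 (6.237 km)
Q at 34.769°S, 151.154°E:
  E1: 15.934 km
  E14: 8.316 km
  E15: 2.683 km
  → nearest: E15 (2.683 km)
R at 34.977°S, 151.368°E:
  E1: 15.534 km
  E14: 25.537 km
  E15: 31.560 km
  → nearest: E1 (15.534 km)

P→E15; Q→E15; R→E1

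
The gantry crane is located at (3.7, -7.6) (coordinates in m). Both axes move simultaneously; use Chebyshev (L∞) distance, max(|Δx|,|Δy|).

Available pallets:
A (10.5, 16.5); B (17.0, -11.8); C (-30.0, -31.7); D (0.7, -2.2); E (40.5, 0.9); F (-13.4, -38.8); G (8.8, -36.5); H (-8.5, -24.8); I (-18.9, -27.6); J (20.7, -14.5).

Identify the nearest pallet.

Distances from (3.7, -7.6):
A: max(|6.8|, |24.1|) = 24.1 m
B: max(|13.3|, |-4.2|) = 13.3 m
C: max(|-33.7|, |-24.1|) = 33.7 m
D: max(|-3.0|, |5.4|) = 5.4 m
E: max(|36.8|, |8.5|) = 36.8 m
F: max(|-17.1|, |-31.2|) = 31.2 m
G: max(|5.1|, |-28.9|) = 28.9 m
H: max(|-12.2|, |-17.2|) = 17.2 m
I: max(|-22.6|, |-20.0|) = 22.6 m
J: max(|17.0|, |-6.9|) = 17.0 m
Minimum: D at 5.4 m.

D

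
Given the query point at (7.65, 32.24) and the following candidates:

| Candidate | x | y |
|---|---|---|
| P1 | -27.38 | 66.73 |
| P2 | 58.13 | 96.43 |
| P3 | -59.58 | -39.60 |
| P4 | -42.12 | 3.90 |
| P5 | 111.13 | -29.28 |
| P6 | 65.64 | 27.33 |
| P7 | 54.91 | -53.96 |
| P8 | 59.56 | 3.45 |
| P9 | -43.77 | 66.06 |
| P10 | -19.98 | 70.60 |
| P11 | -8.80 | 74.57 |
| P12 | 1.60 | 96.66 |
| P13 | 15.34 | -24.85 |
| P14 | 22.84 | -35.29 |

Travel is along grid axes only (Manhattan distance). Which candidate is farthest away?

Distances from (7.65, 32.24):
P1: 69.52
P2: 114.67
P3: 139.07
P4: 78.11
P5: 165.00
P6: 62.90
P7: 133.46
P8: 80.70
P9: 85.24
P10: 65.99
P11: 58.78
P12: 70.47
P13: 64.78
P14: 82.72
Maximum: P5 at 165.00.

P5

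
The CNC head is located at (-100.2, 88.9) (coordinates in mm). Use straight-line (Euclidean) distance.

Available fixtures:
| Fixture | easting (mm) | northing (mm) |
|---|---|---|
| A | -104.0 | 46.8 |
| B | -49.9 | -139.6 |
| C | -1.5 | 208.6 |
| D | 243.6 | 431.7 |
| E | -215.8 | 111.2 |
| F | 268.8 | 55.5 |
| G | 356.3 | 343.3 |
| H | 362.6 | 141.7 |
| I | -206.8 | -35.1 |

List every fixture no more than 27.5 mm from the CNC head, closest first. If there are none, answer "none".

Distances from (-100.2, 88.9):
A: √((-3.8)² + (-42.1)²) = √(14.440 + 1772.410) = 42.3 mm
B: √((50.3)² + (-228.5)²) = √(2530.090 + 52212.250) = 234.0 mm
C: √((98.7)² + (119.7)²) = √(9741.690 + 14328.090) = 155.1 mm
D: √((343.8)² + (342.8)²) = √(118198.440 + 117511.840) = 485.5 mm
E: √((-115.6)² + (22.3)²) = √(13363.360 + 497.290) = 117.7 mm
F: √((369.0)² + (-33.4)²) = √(136161.000 + 1115.560) = 370.5 mm
G: √((456.5)² + (254.4)²) = √(208392.250 + 64719.360) = 522.6 mm
H: √((462.8)² + (52.8)²) = √(214183.840 + 2787.840) = 465.8 mm
I: √((-106.6)² + (-124.0)²) = √(11363.560 + 15376.000) = 163.5 mm
Threshold 27.5 mm: none within range.

none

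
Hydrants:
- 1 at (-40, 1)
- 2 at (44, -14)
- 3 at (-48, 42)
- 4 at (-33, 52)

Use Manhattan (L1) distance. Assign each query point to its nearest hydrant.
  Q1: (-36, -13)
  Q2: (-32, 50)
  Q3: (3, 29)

Q1→1; Q2→4; Q3→4

Q1 at (-36, -13):
  1: |-4| + |14| = 4 + 14 = 18
  2: |80| + |-1| = 80 + 1 = 81
  3: |-12| + |55| = 12 + 55 = 67
  4: |3| + |65| = 3 + 65 = 68
  → nearest: 1 (18)
Q2 at (-32, 50):
  1: |-8| + |-49| = 8 + 49 = 57
  2: |76| + |-64| = 76 + 64 = 140
  3: |-16| + |-8| = 16 + 8 = 24
  4: |-1| + |2| = 1 + 2 = 3
  → nearest: 4 (3)
Q3 at (3, 29):
  1: |-43| + |-28| = 43 + 28 = 71
  2: |41| + |-43| = 41 + 43 = 84
  3: |-51| + |13| = 51 + 13 = 64
  4: |-36| + |23| = 36 + 23 = 59
  → nearest: 4 (59)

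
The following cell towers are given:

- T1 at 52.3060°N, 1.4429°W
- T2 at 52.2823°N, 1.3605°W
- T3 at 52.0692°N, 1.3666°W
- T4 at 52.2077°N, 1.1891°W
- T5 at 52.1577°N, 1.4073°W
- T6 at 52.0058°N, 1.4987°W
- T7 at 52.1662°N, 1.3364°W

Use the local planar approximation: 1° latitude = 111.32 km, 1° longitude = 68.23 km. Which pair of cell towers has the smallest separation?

T5 and T7

Pairwise distances:
T1–T2: 6.2104 km
T1–T3: 26.8697 km
T1–T4: 20.4845 km
T1–T5: 16.6865 km
T1–T6: 33.6344 km
T1–T7: 17.1754 km
T2–T3: 23.7259 km
T2–T4: 14.3432 km
T2–T5: 14.2333 km
T2–T6: 32.1919 km
T2–T7: 13.0284 km
T3–T4: 19.6056 km
T3–T5: 10.2357 km
T3–T6: 11.4476 km
T3–T7: 10.9929 km
T4–T5: 15.8942 km
T4–T6: 30.8443 km
T4–T7: 11.0612 km
T5–T6: 18.0228 km
T5–T7: 4.9292 km
T6–T7: 21.0108 km
Closest pair: T5–T7 at 4.9292 km.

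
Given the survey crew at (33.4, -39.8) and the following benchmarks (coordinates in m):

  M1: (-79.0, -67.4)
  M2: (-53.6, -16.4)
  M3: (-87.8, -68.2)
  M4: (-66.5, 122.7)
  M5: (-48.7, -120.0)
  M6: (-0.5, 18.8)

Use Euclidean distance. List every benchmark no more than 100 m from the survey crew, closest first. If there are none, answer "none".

M6, M2

Distances from (33.4, -39.8):
M1: 115.7 m
M2: 90.1 m
M3: 124.5 m
M4: 190.8 m
M5: 114.8 m
M6: 67.7 m
Threshold 100 m: M6 (67.7 m), M2 (90.1 m) are within range.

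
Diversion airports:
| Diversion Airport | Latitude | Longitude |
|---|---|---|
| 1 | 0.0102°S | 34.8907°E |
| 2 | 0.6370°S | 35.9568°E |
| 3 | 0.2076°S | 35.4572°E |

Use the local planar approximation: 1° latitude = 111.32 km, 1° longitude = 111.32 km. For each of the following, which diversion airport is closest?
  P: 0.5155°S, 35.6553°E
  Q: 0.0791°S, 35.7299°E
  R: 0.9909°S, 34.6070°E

P at 0.5155°S, 35.6553°E:
  1: 102.0229 km
  2: 36.1858 km
  3: 40.7568 km
  → nearest: 2 (36.1858 km)
Q at 0.0791°S, 35.7299°E:
  1: 93.7341 km
  2: 67.0453 km
  3: 33.5584 km
  → nearest: 3 (33.5584 km)
R at 0.9909°S, 34.6070°E:
  1: 113.6478 km
  2: 155.3385 km
  3: 128.6889 km
  → nearest: 1 (113.6478 km)

P→2; Q→3; R→1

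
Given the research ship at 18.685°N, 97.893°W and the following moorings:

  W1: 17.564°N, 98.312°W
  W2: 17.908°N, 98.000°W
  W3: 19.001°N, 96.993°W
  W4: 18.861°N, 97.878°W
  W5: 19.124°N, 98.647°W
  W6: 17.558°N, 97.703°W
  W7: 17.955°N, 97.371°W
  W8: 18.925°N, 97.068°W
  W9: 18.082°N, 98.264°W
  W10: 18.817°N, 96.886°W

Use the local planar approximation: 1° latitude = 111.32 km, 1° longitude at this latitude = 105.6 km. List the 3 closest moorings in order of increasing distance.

W4, W9, W2

Distances from 18.685°N, 97.893°W:
W1: √((-1.121·111.32)² + (-0.419·105.6)²) = √(15572.47422 + 1957.74391) = 132.402 km
W2: √((-0.777·111.32)² + (-0.107·105.6)²) = √(7481.49574 + 127.67192) = 87.231 km
W3: √((0.316·111.32)² + (0.900·105.6)²) = √(1237.42977 + 9032.60160) = 101.341 km
W4: √((0.176·111.32)² + (0.015·105.6)²) = √(383.85900 + 2.50906) = 19.656 km
W5: √((0.439·111.32)² + (-0.754·105.6)²) = √(2388.22608 + 6339.72658) = 93.424 km
W6: √((-1.127·111.32)² + (0.190·105.6)²) = √(15739.61943 + 402.56410) = 127.052 km
W7: √((-0.730·111.32)² + (0.522·105.6)²) = √(6603.77268 + 3038.56718) = 98.195 km
W8: √((0.240·111.32)² + (0.825·105.6)²) = √(713.78740 + 7589.89440) = 91.125 km
W9: √((-0.603·111.32)² + (-0.371·105.6)²) = √(4505.89451 + 1534.88434) = 77.722 km
W10: √((0.132·111.32)² + (1.007·105.6)²) = √(215.92069 + 11308.02546) = 107.350 km
Sorted: W4 (19.656 km) < W9 (77.722 km) < W2 (87.231 km) < W8 (91.125 km) < W5 (93.424 km) < …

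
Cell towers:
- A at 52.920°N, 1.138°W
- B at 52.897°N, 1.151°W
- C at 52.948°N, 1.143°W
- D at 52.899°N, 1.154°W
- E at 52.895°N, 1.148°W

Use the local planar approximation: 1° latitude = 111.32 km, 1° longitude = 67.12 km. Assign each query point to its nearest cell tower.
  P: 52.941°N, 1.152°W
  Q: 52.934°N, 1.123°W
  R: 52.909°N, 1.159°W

P→C; Q→A; R→D

P at 52.941°N, 1.152°W:
  A: √((-0.021·111.32)² + (0.014·67.12)²) = √(5.46493 + 0.88300) = 2.520 km
  B: √((-0.044·111.32)² + (0.001·67.12)²) = √(23.99119 + 0.00451) = 4.899 km
  C: √((0.007·111.32)² + (0.009·67.12)²) = √(0.60721 + 0.36491) = 0.986 km
  D: √((-0.042·111.32)² + (-0.002·67.12)²) = √(21.85974 + 0.01802) = 4.677 km
  E: √((-0.046·111.32)² + (0.004·67.12)²) = √(26.22177 + 0.07208) = 5.128 km
  → nearest: C (0.986 km)
Q at 52.934°N, 1.123°W:
  A: √((-0.014·111.32)² + (-0.015·67.12)²) = √(2.42886 + 1.01365) = 1.855 km
  B: √((-0.037·111.32)² + (-0.028·67.12)²) = √(16.96484 + 3.53199) = 4.527 km
  C: √((0.014·111.32)² + (-0.020·67.12)²) = √(2.42886 + 1.80204) = 2.057 km
  D: √((-0.035·111.32)² + (-0.031·67.12)²) = √(15.18037 + 4.32940) = 4.417 km
  E: √((-0.039·111.32)² + (-0.025·67.12)²) = √(18.84845 + 2.81568) = 4.654 km
  → nearest: A (1.855 km)
R at 52.909°N, 1.159°W:
  A: √((0.011·111.32)² + (0.021·67.12)²) = √(1.49945 + 1.98675) = 1.867 km
  B: √((-0.012·111.32)² + (0.008·67.12)²) = √(1.78447 + 0.28833) = 1.440 km
  C: √((0.039·111.32)² + (0.016·67.12)²) = √(18.84845 + 1.15330) = 4.472 km
  D: √((-0.010·111.32)² + (0.005·67.12)²) = √(1.23921 + 0.11263) = 1.163 km
  E: √((-0.014·111.32)² + (0.011·67.12)²) = √(2.42886 + 0.54512) = 1.725 km
  → nearest: D (1.163 km)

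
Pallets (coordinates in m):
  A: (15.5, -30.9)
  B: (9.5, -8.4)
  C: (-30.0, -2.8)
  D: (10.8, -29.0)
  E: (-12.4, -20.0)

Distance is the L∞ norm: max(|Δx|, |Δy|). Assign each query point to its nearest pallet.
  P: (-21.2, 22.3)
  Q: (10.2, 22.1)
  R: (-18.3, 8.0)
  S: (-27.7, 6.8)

P→C; Q→B; R→C; S→C

P at (-21.2, 22.3):
  A: 53.2 m
  B: 30.7 m
  C: 25.1 m
  D: 51.3 m
  E: 42.3 m
  → nearest: C (25.1 m)
Q at (10.2, 22.1):
  A: 53.0 m
  B: 30.5 m
  C: 40.2 m
  D: 51.1 m
  E: 42.1 m
  → nearest: B (30.5 m)
R at (-18.3, 8.0):
  A: 38.9 m
  B: 27.8 m
  C: 11.7 m
  D: 37.0 m
  E: 28.0 m
  → nearest: C (11.7 m)
S at (-27.7, 6.8):
  A: 43.2 m
  B: 37.2 m
  C: 9.6 m
  D: 38.5 m
  E: 26.8 m
  → nearest: C (9.6 m)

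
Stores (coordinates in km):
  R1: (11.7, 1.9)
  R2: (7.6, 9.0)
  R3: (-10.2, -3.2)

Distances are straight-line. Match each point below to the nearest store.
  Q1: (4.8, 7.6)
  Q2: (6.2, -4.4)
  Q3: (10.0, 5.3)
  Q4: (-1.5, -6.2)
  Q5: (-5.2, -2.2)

Q1→R2; Q2→R1; Q3→R1; Q4→R3; Q5→R3

Q1 at (4.8, 7.6):
  R1: √((6.9)² + (-5.7)²) = √(47.610 + 32.490) = 8.9 km
  R2: √((2.8)² + (1.4)²) = √(7.840 + 1.960) = 3.1 km
  R3: √((-15.0)² + (-10.8)²) = √(225.000 + 116.640) = 18.5 km
  → nearest: R2 (3.1 km)
Q2 at (6.2, -4.4):
  R1: √((5.5)² + (6.3)²) = √(30.250 + 39.690) = 8.4 km
  R2: √((1.4)² + (13.4)²) = √(1.960 + 179.560) = 13.5 km
  R3: √((-16.4)² + (1.2)²) = √(268.960 + 1.440) = 16.4 km
  → nearest: R1 (8.4 km)
Q3 at (10.0, 5.3):
  R1: √((1.7)² + (-3.4)²) = √(2.890 + 11.560) = 3.8 km
  R2: √((-2.4)² + (3.7)²) = √(5.760 + 13.690) = 4.4 km
  R3: √((-20.2)² + (-8.5)²) = √(408.040 + 72.250) = 21.9 km
  → nearest: R1 (3.8 km)
Q4 at (-1.5, -6.2):
  R1: √((13.2)² + (8.1)²) = √(174.240 + 65.610) = 15.5 km
  R2: √((9.1)² + (15.2)²) = √(82.810 + 231.040) = 17.7 km
  R3: √((-8.7)² + (3.0)²) = √(75.690 + 9.000) = 9.2 km
  → nearest: R3 (9.2 km)
Q5 at (-5.2, -2.2):
  R1: √((16.9)² + (4.1)²) = √(285.610 + 16.810) = 17.4 km
  R2: √((12.8)² + (11.2)²) = √(163.840 + 125.440) = 17.0 km
  R3: √((-5.0)² + (-1.0)²) = √(25.000 + 1.000) = 5.1 km
  → nearest: R3 (5.1 km)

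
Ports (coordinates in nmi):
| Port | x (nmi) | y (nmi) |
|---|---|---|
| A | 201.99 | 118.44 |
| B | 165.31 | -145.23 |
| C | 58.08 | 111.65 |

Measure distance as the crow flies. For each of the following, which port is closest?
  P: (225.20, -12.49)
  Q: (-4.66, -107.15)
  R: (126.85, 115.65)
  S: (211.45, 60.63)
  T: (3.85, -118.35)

P→A; Q→B; R→C; S→A; T→B

P at (225.20, -12.49):
  A: √((-23.21)² + (130.93)²) = √(538.7041 + 17142.6649) = 132.97 nmi
  B: √((-59.89)² + (-132.74)²) = √(3586.8121 + 17619.9076) = 145.63 nmi
  C: √((-167.12)² + (124.14)²) = √(27929.0944 + 15410.7396) = 208.18 nmi
  → nearest: A (132.97 nmi)
Q at (-4.66, -107.15):
  A: √((206.65)² + (225.59)²) = √(42704.2225 + 50890.8481) = 305.93 nmi
  B: √((169.97)² + (-38.08)²) = √(28889.8009 + 1450.0864) = 174.18 nmi
  C: √((62.74)² + (218.80)²) = √(3936.3076 + 47873.4400) = 227.62 nmi
  → nearest: B (174.18 nmi)
R at (126.85, 115.65):
  A: √((75.14)² + (2.79)²) = √(5646.0196 + 7.7841) = 75.19 nmi
  B: √((38.46)² + (-260.88)²) = √(1479.1716 + 68058.3744) = 263.70 nmi
  C: √((-68.77)² + (-4.00)²) = √(4729.3129 + 16.0000) = 68.89 nmi
  → nearest: C (68.89 nmi)
S at (211.45, 60.63):
  A: √((-9.46)² + (57.81)²) = √(89.4916 + 3341.9961) = 58.58 nmi
  B: √((-46.14)² + (-205.86)²) = √(2128.8996 + 42378.3396) = 210.97 nmi
  C: √((-153.37)² + (51.02)²) = √(23522.3569 + 2603.0404) = 161.63 nmi
  → nearest: A (58.58 nmi)
T at (3.85, -118.35):
  A: √((198.14)² + (236.79)²) = √(39259.4596 + 56069.5041) = 308.75 nmi
  B: √((161.46)² + (-26.88)²) = √(26069.3316 + 722.5344) = 163.68 nmi
  C: √((54.23)² + (230.00)²) = √(2940.8929 + 52900.0000) = 236.31 nmi
  → nearest: B (163.68 nmi)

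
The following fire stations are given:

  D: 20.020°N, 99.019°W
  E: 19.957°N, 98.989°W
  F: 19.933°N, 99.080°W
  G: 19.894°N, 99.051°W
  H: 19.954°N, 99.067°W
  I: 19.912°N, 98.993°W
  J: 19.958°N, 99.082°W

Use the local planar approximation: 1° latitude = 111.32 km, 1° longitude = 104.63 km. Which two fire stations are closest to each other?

H and J

Pairwise distances:
D–E: √((-0.063·111.32)² + (0.030·104.63)²) = √(49.18441 + 9.85269) = 7.684 km
D–F: √((-0.087·111.32)² + (-0.061·104.63)²) = √(93.79613 + 40.73541) = 11.599 km
D–G: √((-0.126·111.32)² + (-0.032·104.63)²) = √(196.73765 + 11.21018) = 14.420 km
D–H: √((-0.066·111.32)² + (-0.048·104.63)²) = √(53.98017 + 25.22289) = 8.900 km
D–I: √((-0.108·111.32)² + (0.026·104.63)²) = √(144.54195 + 7.40047) = 12.326 km
D–J: √((-0.062·111.32)² + (-0.063·104.63)²) = √(47.63540 + 43.45038) = 9.544 km
E–F: √((-0.024·111.32)² + (-0.091·104.63)²) = √(7.13787 + 90.65572) = 9.889 km
E–G: √((-0.063·111.32)² + (-0.062·104.63)²) = √(49.18441 + 42.08195) = 9.553 km
E–H: √((-0.003·111.32)² + (-0.078·104.63)²) = √(0.11153 + 66.60421) = 8.168 km
E–I: √((-0.045·111.32)² + (-0.004·104.63)²) = √(25.09409 + 0.17516) = 5.027 km
E–J: √((0.001·111.32)² + (-0.093·104.63)²) = √(0.01239 + 94.68438) = 9.731 km
F–G: √((-0.039·111.32)² + (0.029·104.63)²) = √(18.84845 + 9.20679) = 5.297 km
F–H: √((0.021·111.32)² + (0.013·104.63)²) = √(5.46493 + 1.85012) = 2.705 km
F–I: √((-0.021·111.32)² + (0.087·104.63)²) = √(5.46493 + 82.86115) = 9.398 km
F–J: √((0.025·111.32)² + (-0.002·104.63)²) = √(7.74509 + 0.04379) = 2.791 km
G–H: √((0.060·111.32)² + (-0.016·104.63)²) = √(44.61171 + 2.80254) = 6.886 km
G–I: √((0.018·111.32)² + (0.058·104.63)²) = √(4.01505 + 36.82718) = 6.391 km
G–J: √((0.064·111.32)² + (-0.031·104.63)²) = √(50.75822 + 10.52049) = 7.828 km
H–I: √((-0.042·111.32)² + (0.074·104.63)²) = √(21.85974 + 59.94816) = 9.045 km
H–J: √((0.004·111.32)² + (-0.015·104.63)²) = √(0.19827 + 2.46317) = 1.631 km
I–J: √((0.046·111.32)² + (-0.089·104.63)²) = √(26.22177 + 86.71465) = 10.627 km
Closest pair: H–J at 1.631 km.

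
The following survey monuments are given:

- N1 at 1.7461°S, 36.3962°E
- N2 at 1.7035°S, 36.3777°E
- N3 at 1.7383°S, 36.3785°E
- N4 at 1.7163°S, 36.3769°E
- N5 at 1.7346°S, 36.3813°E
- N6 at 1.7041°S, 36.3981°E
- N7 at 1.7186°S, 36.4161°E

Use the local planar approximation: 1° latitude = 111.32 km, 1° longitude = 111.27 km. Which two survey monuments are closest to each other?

Pairwise distances:
N1–N2: 5.1697 km
N1–N3: 2.1524 km
N1–N4: 3.9518 km
N1–N5: 2.0947 km
N1–N6: 4.6802 km
N1–N7: 3.7782 km
N2–N3: 3.8750 km
N2–N4: 1.4277 km
N2–N5: 3.4851 km
N2–N6: 2.2709 km
N2–N7: 4.5915 km
N3–N4: 2.4555 km
N3–N5: 0.5164 km
N3–N6: 4.3876 km
N3–N7: 4.7237 km
N4–N5: 2.0952 km
N4–N6: 2.7219 km
N4–N7: 4.3693 km
N5–N6: 3.8758 km
N5–N7: 4.2622 km
N6–N7: 2.5723 km
Closest pair: N3–N5 at 0.5164 km.

N3 and N5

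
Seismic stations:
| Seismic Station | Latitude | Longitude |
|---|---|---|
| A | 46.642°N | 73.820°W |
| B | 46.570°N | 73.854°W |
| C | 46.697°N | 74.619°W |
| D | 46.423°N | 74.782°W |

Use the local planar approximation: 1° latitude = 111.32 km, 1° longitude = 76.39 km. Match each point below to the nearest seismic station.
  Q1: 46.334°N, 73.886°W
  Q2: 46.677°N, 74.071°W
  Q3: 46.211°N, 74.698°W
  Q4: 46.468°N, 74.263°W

Q1 at 46.334°N, 73.886°W:
  A: 34.655 km
  B: 26.385 km
  C: 69.052 km
  D: 69.159 km
  → nearest: B (26.385 km)
Q2 at 46.677°N, 74.071°W:
  A: 19.566 km
  B: 20.412 km
  C: 41.921 km
  D: 61.233 km
  → nearest: A (19.566 km)
Q3 at 46.211°N, 74.698°W:
  A: 82.465 km
  B: 75.854 km
  C: 54.437 km
  D: 24.457 km
  → nearest: D (24.457 km)
Q4 at 46.468°N, 74.263°W:
  A: 38.992 km
  B: 33.243 km
  C: 37.275 km
  D: 39.962 km
  → nearest: B (33.243 km)

Q1→B; Q2→A; Q3→D; Q4→B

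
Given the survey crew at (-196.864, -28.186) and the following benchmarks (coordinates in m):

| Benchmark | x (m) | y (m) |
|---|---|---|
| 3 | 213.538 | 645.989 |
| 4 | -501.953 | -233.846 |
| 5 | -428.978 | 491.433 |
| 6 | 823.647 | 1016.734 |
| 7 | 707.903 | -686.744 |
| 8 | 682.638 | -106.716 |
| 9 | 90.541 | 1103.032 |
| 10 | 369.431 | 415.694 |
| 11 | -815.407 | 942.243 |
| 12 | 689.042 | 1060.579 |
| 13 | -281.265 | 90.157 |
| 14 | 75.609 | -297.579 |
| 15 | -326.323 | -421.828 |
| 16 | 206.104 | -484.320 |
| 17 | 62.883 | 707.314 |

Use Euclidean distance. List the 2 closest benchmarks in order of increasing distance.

Distances from (-196.864, -28.186):
3: 789.267 m
4: 367.934 m
5: 569.105 m
6: 1460.582 m
7: 1119.063 m
8: 883.001 m
9: 1167.157 m
10: 719.527 m
11: 1150.794 m
12: 1403.652 m
13: 145.357 m
14: 383.163 m
15: 414.383 m
16: 608.639 m
17: 780.018 m
Sorted: 13 (145.357 m) < 4 (367.934 m) < 14 (383.163 m) < 15 (414.383 m) < …

13, 4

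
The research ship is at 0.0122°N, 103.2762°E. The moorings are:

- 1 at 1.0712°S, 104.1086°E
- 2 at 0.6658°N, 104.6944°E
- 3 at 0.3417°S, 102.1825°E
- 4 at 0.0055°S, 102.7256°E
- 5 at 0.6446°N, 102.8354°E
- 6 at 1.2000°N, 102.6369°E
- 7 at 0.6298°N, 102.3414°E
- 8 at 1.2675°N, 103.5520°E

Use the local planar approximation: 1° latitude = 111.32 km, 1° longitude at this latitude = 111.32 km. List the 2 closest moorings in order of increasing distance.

4, 5

Distances from 0.0122°N, 103.2762°E:
1: √((-1.0834·111.32)² + (0.8324·111.32)²) = √(14545.346042 + 8586.388573) = 152.0912 km
2: √((0.6536·111.32)² + (1.4182·111.32)²) = √(5293.835993 + 24924.207454) = 173.8334 km
3: √((-0.3539·111.32)² + (-1.0937·111.32)²) = √(1552.056477 + 14823.229054) = 127.9660 km
4: √((-0.0177·111.32)² + (-0.5506·111.32)²) = √(3.882334 + 3756.806351) = 61.3245 km
5: √((0.6324·111.32)² + (-0.4408·111.32)²) = √(4955.986536 + 2407.850768) = 85.8128 km
6: √((1.1878·111.32)² + (-0.6393·111.32)²) = √(17483.687573 + 5064.724240) = 150.1613 km
7: √((0.6176·111.32)² + (-0.9348·111.32)²) = √(4726.731902 + 10828.886524) = 124.7222 km
8: √((1.2553·111.32)² + (0.2758·111.32)²) = √(19527.266482 + 942.616243) = 143.0730 km
Sorted: 4 (61.3245 km) < 5 (85.8128 km) < 7 (124.7222 km) < 3 (127.9660 km) < …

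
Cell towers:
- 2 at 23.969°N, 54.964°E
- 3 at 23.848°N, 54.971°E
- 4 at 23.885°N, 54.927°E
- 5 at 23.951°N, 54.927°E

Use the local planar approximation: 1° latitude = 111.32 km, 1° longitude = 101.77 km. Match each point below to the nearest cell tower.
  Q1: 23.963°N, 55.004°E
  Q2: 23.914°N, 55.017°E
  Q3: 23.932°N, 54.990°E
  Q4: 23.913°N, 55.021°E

Q1 at 23.963°N, 55.004°E:
  2: 4.125 km
  3: 13.235 km
  4: 11.696 km
  5: 7.949 km
  → nearest: 2 (4.125 km)
Q2 at 23.914°N, 55.017°E:
  2: 8.160 km
  3: 8.712 km
  4: 9.712 km
  5: 10.043 km
  → nearest: 2 (8.160 km)
Q3 at 23.932°N, 54.990°E:
  2: 4.896 km
  3: 9.549 km
  4: 8.275 km
  5: 6.751 km
  → nearest: 2 (4.896 km)
Q4 at 23.913°N, 55.021°E:
  2: 8.515 km
  3: 8.846 km
  4: 10.061 km
  5: 10.460 km
  → nearest: 2 (8.515 km)

Q1→2; Q2→2; Q3→2; Q4→2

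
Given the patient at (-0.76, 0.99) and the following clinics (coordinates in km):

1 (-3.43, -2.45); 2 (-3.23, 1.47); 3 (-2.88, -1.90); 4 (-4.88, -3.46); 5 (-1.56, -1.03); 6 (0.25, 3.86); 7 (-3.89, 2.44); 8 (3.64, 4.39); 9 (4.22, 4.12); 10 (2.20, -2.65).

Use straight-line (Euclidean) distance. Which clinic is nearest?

5

Distances from (-0.76, 0.99):
1: √((-2.67)² + (-3.44)²) = √(7.1289 + 11.8336) = 4.35 km
2: √((-2.47)² + (0.48)²) = √(6.1009 + 0.2304) = 2.52 km
3: √((-2.12)² + (-2.89)²) = √(4.4944 + 8.3521) = 3.58 km
4: √((-4.12)² + (-4.45)²) = √(16.9744 + 19.8025) = 6.06 km
5: √((-0.80)² + (-2.02)²) = √(0.6400 + 4.0804) = 2.17 km
6: √((1.01)² + (2.87)²) = √(1.0201 + 8.2369) = 3.04 km
7: √((-3.13)² + (1.45)²) = √(9.7969 + 2.1025) = 3.45 km
8: √((4.40)² + (3.40)²) = √(19.3600 + 11.5600) = 5.56 km
9: √((4.98)² + (3.13)²) = √(24.8004 + 9.7969) = 5.88 km
10: √((2.96)² + (-3.64)²) = √(8.7616 + 13.2496) = 4.69 km
Minimum: 5 at 2.17 km.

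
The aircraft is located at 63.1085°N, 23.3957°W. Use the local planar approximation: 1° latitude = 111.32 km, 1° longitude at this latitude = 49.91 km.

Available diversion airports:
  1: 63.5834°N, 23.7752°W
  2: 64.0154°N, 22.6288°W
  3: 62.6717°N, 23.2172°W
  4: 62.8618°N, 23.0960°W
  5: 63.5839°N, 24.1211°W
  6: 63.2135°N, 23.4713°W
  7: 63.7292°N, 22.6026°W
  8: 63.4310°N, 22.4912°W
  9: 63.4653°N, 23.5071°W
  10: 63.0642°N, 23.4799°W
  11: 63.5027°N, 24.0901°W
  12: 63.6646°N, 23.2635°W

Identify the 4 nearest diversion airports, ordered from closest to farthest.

Distances from 63.1085°N, 23.3957°W:
1: √((0.4749·111.32)² + (-0.3795·49.91)²) = √(2794.799999 + 358.755609) = 56.1565 km
2: √((0.9069·111.32)² + (0.7669·49.91)²) = √(10192.135743 + 1465.050568) = 107.9685 km
3: √((-0.4368·111.32)² + (0.1785·49.91)²) = √(2364.349391 + 79.369123) = 49.4340 km
4: √((-0.2467·111.32)² + (0.2997·49.91)²) = √(754.196815 + 223.742572) = 31.2720 km
5: √((0.4754·111.32)² + (-0.7254·49.91)²) = √(2800.688126 + 1310.781316) = 64.1207 km
6: √((0.1050·111.32)² + (-0.0756·49.91)²) = √(136.623370 + 14.237008) = 12.2825 km
7: √((0.6207·111.32)² + (0.7931·49.91)²) = √(4774.301990 + 1566.863051) = 79.6314 km
8: √((0.3225·111.32)² + (0.9045·49.91)²) = √(1288.860260 + 2037.944170) = 57.6785 km
9: √((0.3568·111.32)² + (-0.1114·49.91)²) = √(1577.597054 + 30.913311) = 40.1062 km
10: √((-0.0443·111.32)² + (-0.0842·49.91)²) = √(24.319456 + 17.660351) = 6.4792 km
11: √((0.3942·111.32)² + (-0.6944·49.91)²) = √(1925.660115 + 1201.142584) = 55.9178 km
12: √((0.5561·111.32)² + (0.1322·49.91)²) = √(3832.235463 + 43.534950) = 62.2557 km
Sorted: 10 (6.4792 km) < 6 (12.2825 km) < 4 (31.2720 km) < 9 (40.1062 km) < 3 (49.4340 km) < 11 (55.9178 km) < …

10, 6, 4, 9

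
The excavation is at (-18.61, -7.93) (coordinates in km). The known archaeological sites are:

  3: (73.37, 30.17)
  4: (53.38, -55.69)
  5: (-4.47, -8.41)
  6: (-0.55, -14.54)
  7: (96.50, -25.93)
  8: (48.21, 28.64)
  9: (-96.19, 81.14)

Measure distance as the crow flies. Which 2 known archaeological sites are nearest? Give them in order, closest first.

Distances from (-18.61, -7.93):
3: √((91.98)² + (38.10)²) = √(8460.3204 + 1451.6100) = 99.56 km
4: √((71.99)² + (-47.76)²) = √(5182.5601 + 2281.0176) = 86.39 km
5: √((14.14)² + (-0.48)²) = √(199.9396 + 0.2304) = 14.15 km
6: √((18.06)² + (-6.61)²) = √(326.1636 + 43.6921) = 19.23 km
7: √((115.11)² + (-18.00)²) = √(13250.3121 + 324.0000) = 116.51 km
8: √((66.82)² + (36.57)²) = √(4464.9124 + 1337.3649) = 76.17 km
9: √((-77.58)² + (89.07)²) = √(6018.6564 + 7933.4649) = 118.12 km
Sorted: 5 (14.15 km) < 6 (19.23 km) < 8 (76.17 km) < 4 (86.39 km) < …

5, 6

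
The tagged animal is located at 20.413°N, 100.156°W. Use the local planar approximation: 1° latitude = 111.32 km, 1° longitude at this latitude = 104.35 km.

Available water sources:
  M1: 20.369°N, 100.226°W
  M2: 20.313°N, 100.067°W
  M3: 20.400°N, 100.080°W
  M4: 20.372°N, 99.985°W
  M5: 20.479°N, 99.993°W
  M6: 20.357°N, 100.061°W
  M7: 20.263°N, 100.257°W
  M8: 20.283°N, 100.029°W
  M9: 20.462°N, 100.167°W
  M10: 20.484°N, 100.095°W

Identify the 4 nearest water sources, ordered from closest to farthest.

M9, M3, M1, M10

Distances from 20.413°N, 100.156°W:
M1: √((-0.044·111.32)² + (-0.070·104.35)²) = √(23.99119 + 53.35572) = 8.795 km
M2: √((-0.100·111.32)² + (0.089·104.35)²) = √(123.92142 + 86.25116) = 14.497 km
M3: √((-0.013·111.32)² + (0.076·104.35)²) = √(2.09427 + 62.89442) = 8.062 km
M4: √((-0.041·111.32)² + (0.171·104.35)²) = √(20.83119 + 318.40298) = 18.418 km
M5: √((0.066·111.32)² + (0.163·104.35)²) = √(53.98017 + 289.30778) = 18.528 km
M6: √((-0.056·111.32)² + (0.095·104.35)²) = √(38.86176 + 98.27253) = 11.710 km
M7: √((-0.150·111.32)² + (-0.101·104.35)²) = √(278.82320 + 111.07790) = 19.746 km
M8: √((-0.130·111.32)² + (0.127·104.35)²) = √(209.42721 + 175.62743) = 19.623 km
M9: √((0.049·111.32)² + (-0.011·104.35)²) = √(29.75353 + 1.31756) = 5.574 km
M10: √((0.071·111.32)² + (0.061·104.35)²) = √(62.46879 + 40.51768) = 10.148 km
Sorted: M9 (5.574 km) < M3 (8.062 km) < M1 (8.795 km) < M10 (10.148 km) < M6 (11.710 km) < M2 (14.497 km) < …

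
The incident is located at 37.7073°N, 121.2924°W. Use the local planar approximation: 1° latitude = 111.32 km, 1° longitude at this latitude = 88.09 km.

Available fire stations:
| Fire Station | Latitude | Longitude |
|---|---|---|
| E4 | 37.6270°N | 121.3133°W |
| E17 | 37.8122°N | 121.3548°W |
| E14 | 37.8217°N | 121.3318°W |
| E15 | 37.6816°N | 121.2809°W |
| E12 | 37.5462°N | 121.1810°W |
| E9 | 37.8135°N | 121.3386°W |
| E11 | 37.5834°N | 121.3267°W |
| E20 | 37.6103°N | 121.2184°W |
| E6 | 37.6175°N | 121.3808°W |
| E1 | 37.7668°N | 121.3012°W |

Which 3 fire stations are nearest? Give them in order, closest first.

E15, E1, E4

Distances from 37.7073°N, 121.2924°W:
E4: √((-0.0803·111.32)² + (-0.0209·88.09)²) = √(79.905649 + 3.389579) = 9.1266 km
E17: √((0.1049·111.32)² + (-0.0624·88.09)²) = √(136.363259 + 30.214986) = 12.9065 km
E14: √((0.1144·111.32)² + (-0.0394·88.09)²) = √(162.180429 + 12.046078) = 13.1995 km
E15: √((-0.0257·111.32)² + (0.0115·88.09)²) = √(8.184886 + 1.026240) = 3.0350 km
E12: √((-0.1611·111.32)² + (0.1114·88.09)²) = √(321.615874 + 96.299405) = 20.4430 km
E9: √((0.1062·111.32)² + (-0.0462·88.09)²) = √(139.764035 + 16.562930) = 12.5031 km
E11: √((-0.1239·111.32)² + (-0.0343·88.09)²) = √(190.234380 + 9.129384) = 14.1196 km
E20: √((-0.0970·111.32)² + (0.0740·88.09)²) = √(116.597668 + 42.492928) = 12.6131 km
E6: √((-0.0898·111.32)² + (-0.0884·88.09)²) = √(99.930732 + 60.639799) = 12.6716 km
E1: √((0.0595·111.32)² + (-0.0088·88.09)²) = √(43.871282 + 0.600923) = 6.6687 km
Sorted: E15 (3.0350 km) < E1 (6.6687 km) < E4 (9.1266 km) < E9 (12.5031 km) < E20 (12.6131 km) < …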